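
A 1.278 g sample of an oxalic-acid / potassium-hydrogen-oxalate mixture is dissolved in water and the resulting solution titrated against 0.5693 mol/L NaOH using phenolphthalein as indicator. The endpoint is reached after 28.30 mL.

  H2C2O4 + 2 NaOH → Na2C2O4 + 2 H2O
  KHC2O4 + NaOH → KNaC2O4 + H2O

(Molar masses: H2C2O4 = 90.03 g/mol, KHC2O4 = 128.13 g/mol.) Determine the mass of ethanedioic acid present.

n(NaOH) = 0.02830 × 0.5693 = 0.01611 mol
Let x = n(H2C2O4), y = n(KHC2O4).
Titrant: 2x + 1y = 0.01611;  mass: 90.03x + 128.13y = 1.278
Solving, x = 4.730 × 10^-3 mol, y = 6.650 × 10^-3 mol
mass of H2C2O4 = 4.730 × 10^-3 × 90.03 = 0.4259 g

0.4259 g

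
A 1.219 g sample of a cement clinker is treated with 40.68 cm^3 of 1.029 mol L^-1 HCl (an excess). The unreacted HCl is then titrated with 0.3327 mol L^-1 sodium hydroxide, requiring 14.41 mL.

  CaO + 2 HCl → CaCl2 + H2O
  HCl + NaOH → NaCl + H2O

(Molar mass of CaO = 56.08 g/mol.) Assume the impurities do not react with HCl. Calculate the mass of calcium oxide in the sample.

1.039 g

n(HCl) added = 0.04068 × 1.029 = 0.04186 mol
n(NaOH) used in back-titration = 0.01441 × 0.3327 = 4.794 × 10^-3 mol
n(HCl) left over = 4.794 × 10^-3 mol (1:1 ratio)
n(HCl) consumed by analyte = 0.04186 − 4.794 × 10^-3 = 0.03707 mol
From the 1:2 ratio, n(CaO) = 1/2 × 0.03707 = 0.01853 mol
mass of CaO = 0.01853 × 56.08 = 1.039 g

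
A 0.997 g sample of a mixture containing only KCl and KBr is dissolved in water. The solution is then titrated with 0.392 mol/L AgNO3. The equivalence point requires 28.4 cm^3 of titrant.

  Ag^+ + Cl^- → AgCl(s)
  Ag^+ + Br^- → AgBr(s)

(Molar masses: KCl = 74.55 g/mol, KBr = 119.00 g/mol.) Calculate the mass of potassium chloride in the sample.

0.550 g

n(AgNO3) = 0.0284 × 0.392 = 0.0111 mol
Let x = n(KCl), y = n(KBr).
Titrant: 1x + 1y = 0.0111;  mass: 74.55x + 119.00y = 0.997
Solving, x = 7.37 × 10^-3 mol, y = 3.76 × 10^-3 mol
mass of KCl = 7.37 × 10^-3 × 74.55 = 0.550 g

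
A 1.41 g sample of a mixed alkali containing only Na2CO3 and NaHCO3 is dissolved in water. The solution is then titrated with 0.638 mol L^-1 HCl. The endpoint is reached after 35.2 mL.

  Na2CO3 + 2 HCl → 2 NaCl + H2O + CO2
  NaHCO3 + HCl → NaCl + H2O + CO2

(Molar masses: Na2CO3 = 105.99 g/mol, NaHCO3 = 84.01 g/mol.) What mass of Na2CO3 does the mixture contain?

0.814 g

n(HCl) = 0.0352 × 0.638 = 0.0225 mol
Let x = n(Na2CO3), y = n(NaHCO3).
Titrant: 2x + 1y = 0.0225;  mass: 105.99x + 84.01y = 1.41
Solving, x = 7.68 × 10^-3 mol, y = 7.09 × 10^-3 mol
mass of Na2CO3 = 7.68 × 10^-3 × 105.99 = 0.814 g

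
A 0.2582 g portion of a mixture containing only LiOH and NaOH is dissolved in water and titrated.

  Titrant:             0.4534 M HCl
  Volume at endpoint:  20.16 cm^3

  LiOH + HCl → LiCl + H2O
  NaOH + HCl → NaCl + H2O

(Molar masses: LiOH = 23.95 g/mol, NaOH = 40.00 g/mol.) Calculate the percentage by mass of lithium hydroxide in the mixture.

n(HCl) = 0.02016 × 0.4534 = 9.141 × 10^-3 mol
Let x = n(LiOH), y = n(NaOH).
Titrant: 1x + 1y = 9.141 × 10^-3;  mass: 23.95x + 40.00y = 0.2582
Solving, x = 6.693 × 10^-3 mol, y = 2.448 × 10^-3 mol
mass of LiOH = 6.693 × 10^-3 × 23.95 = 0.1603 g
% LiOH = 0.1603 / 0.2582 × 100 = 62.08 %

62.08 %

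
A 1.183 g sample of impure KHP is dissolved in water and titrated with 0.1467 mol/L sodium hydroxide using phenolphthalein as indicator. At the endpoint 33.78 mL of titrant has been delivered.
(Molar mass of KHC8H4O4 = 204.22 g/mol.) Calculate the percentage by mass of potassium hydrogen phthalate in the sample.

85.55 %

KHC8H4O4 + NaOH → KNaC8H4O4 + H2O
n(NaOH) = 0.03378 L × 0.1467 mol/L = 4.956 × 10^-3 mol
n(KHC8H4O4) = 4.956 × 10^-3 mol (1:1 ratio)
mass of KHC8H4O4 = 4.956 × 10^-3 × 204.22 g/mol = 1.012 g
% KHC8H4O4 = 1.012 / 1.183 × 100 = 85.55 %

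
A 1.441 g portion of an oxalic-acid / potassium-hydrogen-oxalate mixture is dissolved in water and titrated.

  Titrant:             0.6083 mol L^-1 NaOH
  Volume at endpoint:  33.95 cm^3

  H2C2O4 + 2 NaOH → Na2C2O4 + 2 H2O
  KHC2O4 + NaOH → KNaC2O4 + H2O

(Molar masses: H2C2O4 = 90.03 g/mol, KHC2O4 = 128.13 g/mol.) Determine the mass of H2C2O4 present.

0.6527 g

n(NaOH) = 0.03395 × 0.6083 = 0.02065 mol
Let x = n(H2C2O4), y = n(KHC2O4).
Titrant: 2x + 1y = 0.02065;  mass: 90.03x + 128.13y = 1.441
Solving, x = 7.250 × 10^-3 mol, y = 6.152 × 10^-3 mol
mass of H2C2O4 = 7.250 × 10^-3 × 90.03 = 0.6527 g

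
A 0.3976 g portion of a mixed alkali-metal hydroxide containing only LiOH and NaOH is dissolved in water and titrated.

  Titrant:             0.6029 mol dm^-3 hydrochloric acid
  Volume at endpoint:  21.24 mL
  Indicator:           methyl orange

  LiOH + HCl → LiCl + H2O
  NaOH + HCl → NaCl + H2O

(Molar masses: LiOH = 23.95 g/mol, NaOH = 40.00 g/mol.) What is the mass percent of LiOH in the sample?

43.02 %

n(HCl) = 0.02124 × 0.6029 = 0.01281 mol
Let x = n(LiOH), y = n(NaOH).
Titrant: 1x + 1y = 0.01281;  mass: 23.95x + 40.00y = 0.3976
Solving, x = 7.142 × 10^-3 mol, y = 5.664 × 10^-3 mol
mass of LiOH = 7.142 × 10^-3 × 23.95 = 0.1710 g
% LiOH = 0.1710 / 0.3976 × 100 = 43.02 %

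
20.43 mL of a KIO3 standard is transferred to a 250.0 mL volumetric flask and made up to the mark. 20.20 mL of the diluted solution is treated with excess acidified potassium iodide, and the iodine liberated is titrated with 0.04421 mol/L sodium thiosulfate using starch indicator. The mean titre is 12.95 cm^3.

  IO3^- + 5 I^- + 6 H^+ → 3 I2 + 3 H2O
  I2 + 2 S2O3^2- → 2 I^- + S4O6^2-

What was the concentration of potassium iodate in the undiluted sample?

n(S2O3^2-) = 0.01295 × 0.04421 = 5.725 × 10^-4 mol
n(I2) = n(S2O3^2-)/2 = 2.863 × 10^-4 mol
From the 1:3 ratio, n(IO3^-) in the aliquot = 1/3 × 2.863 × 10^-4 = 9.542 × 10^-5 mol
[IO3^-]_dilute = 9.542 × 10^-5 / 0.02020 = 0.004724 mol/L
[IO3^-]_original = 0.004724 × 250.0/20.43 = 0.05780 mol/L

0.05780 mol/L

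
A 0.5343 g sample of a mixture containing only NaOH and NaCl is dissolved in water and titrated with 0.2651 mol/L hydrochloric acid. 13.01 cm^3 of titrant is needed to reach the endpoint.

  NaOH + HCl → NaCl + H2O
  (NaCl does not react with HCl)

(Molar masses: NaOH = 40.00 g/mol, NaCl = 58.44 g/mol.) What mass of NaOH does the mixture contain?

0.1380 g

n(HCl) = 0.01301 × 0.2651 = 3.449 × 10^-3 mol
Let x = n(NaOH), y = n(NaCl).
Titrant: 1x = 3.449 × 10^-3;  mass: 40.00x + 58.44y = 0.5343
Solving, x = 3.449 × 10^-3 mol, y = 6.782 × 10^-3 mol
mass of NaOH = 3.449 × 10^-3 × 40.00 = 0.1380 g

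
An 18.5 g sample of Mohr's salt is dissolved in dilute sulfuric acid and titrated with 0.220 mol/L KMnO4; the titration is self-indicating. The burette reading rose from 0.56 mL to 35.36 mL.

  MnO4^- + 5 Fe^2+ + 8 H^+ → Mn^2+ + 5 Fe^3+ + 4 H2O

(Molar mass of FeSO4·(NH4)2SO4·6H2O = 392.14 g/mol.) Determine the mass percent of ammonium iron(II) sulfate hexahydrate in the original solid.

n(KMnO4) = 0.0348 L × 0.220 mol/L = 7.66 × 10^-3 mol
From the 5:1 ratio, n(FeSO4·(NH4)2SO4·6H2O) = 5/1 × 7.66 × 10^-3 = 0.0383 mol
mass of FeSO4·(NH4)2SO4·6H2O = 0.0383 × 392.14 g/mol = 15.0 g
% FeSO4·(NH4)2SO4·6H2O = 15.0 / 18.5 × 100 = 81.1 %

81.1 %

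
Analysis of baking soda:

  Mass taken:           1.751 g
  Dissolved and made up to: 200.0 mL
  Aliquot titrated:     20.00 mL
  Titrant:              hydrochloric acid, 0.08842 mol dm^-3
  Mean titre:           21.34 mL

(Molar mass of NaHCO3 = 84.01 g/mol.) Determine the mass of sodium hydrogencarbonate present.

NaHCO3 + HCl → NaCl + H2O + CO2
n(HCl) per titration = 0.02134 × 0.08842 = 1.887 × 10^-3 mol
n(NaHCO3) in each aliquot = 1.887 × 10^-3 mol (1:1 ratio)
n(NaHCO3) in the whole flask = 1.887 × 10^-3 × 200.0/20.00 = 0.01887 mol
mass of NaHCO3 = 0.01887 × 84.01 = 1.585 g

1.585 g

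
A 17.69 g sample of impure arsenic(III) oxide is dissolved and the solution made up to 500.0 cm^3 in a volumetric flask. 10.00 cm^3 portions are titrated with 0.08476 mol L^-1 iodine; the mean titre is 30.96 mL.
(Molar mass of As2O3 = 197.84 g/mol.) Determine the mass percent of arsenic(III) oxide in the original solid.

73.37 %

As2O3 + 2 I2 + 2 H2O → As2O5 + 4 HI
n(I2) per titration = 0.03096 × 0.08476 = 2.624 × 10^-3 mol
From the 1:2 ratio, n(As2O3) in each aliquot = 1/2 × 2.624 × 10^-3 = 1.312 × 10^-3 mol
n(As2O3) in the whole flask = 1.312 × 10^-3 × 500.0/10.00 = 0.06560 mol
mass of As2O3 = 0.06560 × 197.84 = 12.98 g
% As2O3 = 12.98 / 17.69 × 100 = 73.37 %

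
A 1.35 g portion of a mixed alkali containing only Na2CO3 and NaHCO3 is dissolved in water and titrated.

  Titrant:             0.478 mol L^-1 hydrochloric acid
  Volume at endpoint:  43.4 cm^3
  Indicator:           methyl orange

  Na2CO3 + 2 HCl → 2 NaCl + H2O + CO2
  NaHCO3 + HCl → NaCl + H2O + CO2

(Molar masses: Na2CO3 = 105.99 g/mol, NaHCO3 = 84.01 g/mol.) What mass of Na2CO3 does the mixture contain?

0.671 g

n(HCl) = 0.0434 × 0.478 = 0.0207 mol
Let x = n(Na2CO3), y = n(NaHCO3).
Titrant: 2x + 1y = 0.0207;  mass: 105.99x + 84.01y = 1.35
Solving, x = 6.33 × 10^-3 mol, y = 8.08 × 10^-3 mol
mass of Na2CO3 = 6.33 × 10^-3 × 105.99 = 0.671 g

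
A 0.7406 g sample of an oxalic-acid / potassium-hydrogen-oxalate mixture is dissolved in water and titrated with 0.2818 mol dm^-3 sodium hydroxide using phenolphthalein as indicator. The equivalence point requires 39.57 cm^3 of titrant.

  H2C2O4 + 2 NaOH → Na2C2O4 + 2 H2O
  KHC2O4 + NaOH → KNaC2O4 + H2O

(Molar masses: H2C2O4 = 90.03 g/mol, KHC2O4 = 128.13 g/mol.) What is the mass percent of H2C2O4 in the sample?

50.32 %

n(NaOH) = 0.03957 × 0.2818 = 0.01115 mol
Let x = n(H2C2O4), y = n(KHC2O4).
Titrant: 2x + 1y = 0.01115;  mass: 90.03x + 128.13y = 0.7406
Solving, x = 4.140 × 10^-3 mol, y = 2.871 × 10^-3 mol
mass of H2C2O4 = 4.140 × 10^-3 × 90.03 = 0.3727 g
% H2C2O4 = 0.3727 / 0.7406 × 100 = 50.32 %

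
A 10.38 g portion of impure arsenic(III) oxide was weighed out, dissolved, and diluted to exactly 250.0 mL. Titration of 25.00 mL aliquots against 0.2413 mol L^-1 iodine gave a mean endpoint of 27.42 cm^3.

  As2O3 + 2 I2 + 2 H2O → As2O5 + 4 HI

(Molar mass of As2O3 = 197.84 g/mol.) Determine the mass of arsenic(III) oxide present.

6.545 g

n(I2) per titration = 0.02742 × 0.2413 = 6.616 × 10^-3 mol
From the 1:2 ratio, n(As2O3) in each aliquot = 1/2 × 6.616 × 10^-3 = 3.308 × 10^-3 mol
n(As2O3) in the whole flask = 3.308 × 10^-3 × 250.0/25.00 = 0.03308 mol
mass of As2O3 = 0.03308 × 197.84 = 6.545 g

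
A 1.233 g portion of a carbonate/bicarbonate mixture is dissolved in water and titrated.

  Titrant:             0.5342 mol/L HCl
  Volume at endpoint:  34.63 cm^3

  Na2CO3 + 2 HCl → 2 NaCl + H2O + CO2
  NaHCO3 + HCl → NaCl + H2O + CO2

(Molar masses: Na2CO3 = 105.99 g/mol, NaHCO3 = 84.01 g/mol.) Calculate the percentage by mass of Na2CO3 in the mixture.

44.50 %

n(HCl) = 0.03463 × 0.5342 = 0.01850 mol
Let x = n(Na2CO3), y = n(NaHCO3).
Titrant: 2x + 1y = 0.01850;  mass: 105.99x + 84.01y = 1.233
Solving, x = 5.177 × 10^-3 mol, y = 8.145 × 10^-3 mol
mass of Na2CO3 = 5.177 × 10^-3 × 105.99 = 0.5487 g
% Na2CO3 = 0.5487 / 1.233 × 100 = 44.50 %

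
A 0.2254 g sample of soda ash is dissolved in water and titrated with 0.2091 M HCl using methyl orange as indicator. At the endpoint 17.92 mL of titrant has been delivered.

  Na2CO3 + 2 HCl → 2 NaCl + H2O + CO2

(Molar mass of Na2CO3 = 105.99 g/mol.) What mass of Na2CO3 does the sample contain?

0.1986 g

n(HCl) = 0.01792 L × 0.2091 mol/L = 3.747 × 10^-3 mol
From the 1:2 ratio, n(Na2CO3) = 1/2 × 3.747 × 10^-3 = 1.874 × 10^-3 mol
mass of Na2CO3 = 1.874 × 10^-3 × 105.99 g/mol = 0.1986 g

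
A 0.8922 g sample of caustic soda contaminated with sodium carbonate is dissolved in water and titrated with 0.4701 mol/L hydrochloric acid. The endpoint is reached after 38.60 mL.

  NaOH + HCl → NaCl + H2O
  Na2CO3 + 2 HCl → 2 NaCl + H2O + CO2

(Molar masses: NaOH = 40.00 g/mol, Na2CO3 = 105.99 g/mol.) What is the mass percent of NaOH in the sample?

23.96 %

n(HCl) = 0.03860 × 0.4701 = 0.01815 mol
Let x = n(NaOH), y = n(Na2CO3).
Titrant: 1x + 2y = 0.01815;  mass: 40.00x + 105.99y = 0.8922
Solving, x = 5.344 × 10^-3 mol, y = 6.401 × 10^-3 mol
mass of NaOH = 5.344 × 10^-3 × 40.00 = 0.2137 g
% NaOH = 0.2137 / 0.8922 × 100 = 23.96 %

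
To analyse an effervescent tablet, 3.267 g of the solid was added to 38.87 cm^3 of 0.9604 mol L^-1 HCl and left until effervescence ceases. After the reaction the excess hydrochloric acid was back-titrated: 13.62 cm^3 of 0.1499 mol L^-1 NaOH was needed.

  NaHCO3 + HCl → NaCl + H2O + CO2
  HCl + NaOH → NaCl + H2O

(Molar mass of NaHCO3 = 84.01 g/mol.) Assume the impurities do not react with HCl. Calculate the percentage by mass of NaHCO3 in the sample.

90.74 %

n(HCl) added = 0.03887 × 0.9604 = 0.03733 mol
n(NaOH) used in back-titration = 0.01362 × 0.1499 = 2.042 × 10^-3 mol
n(HCl) left over = 2.042 × 10^-3 mol (1:1 ratio)
n(HCl) consumed by analyte = 0.03733 − 2.042 × 10^-3 = 0.03529 mol
n(NaHCO3) = 0.03529 mol (1:1 ratio)
mass of NaHCO3 = 0.03529 × 84.01 = 2.965 g
% NaHCO3 = 2.965 / 3.267 × 100 = 90.74 %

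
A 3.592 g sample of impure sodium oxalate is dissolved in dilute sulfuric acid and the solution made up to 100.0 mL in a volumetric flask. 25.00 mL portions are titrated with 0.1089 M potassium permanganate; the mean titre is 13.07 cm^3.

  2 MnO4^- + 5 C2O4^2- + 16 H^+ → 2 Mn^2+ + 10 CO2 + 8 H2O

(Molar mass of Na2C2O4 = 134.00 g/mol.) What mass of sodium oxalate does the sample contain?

1.907 g

n(KMnO4) per titration = 0.01307 × 0.1089 = 1.423 × 10^-3 mol
From the 5:2 ratio, n(Na2C2O4) in each aliquot = 5/2 × 1.423 × 10^-3 = 3.558 × 10^-3 mol
n(Na2C2O4) in the whole flask = 3.558 × 10^-3 × 100.0/25.00 = 0.01423 mol
mass of Na2C2O4 = 0.01423 × 134.00 = 1.907 g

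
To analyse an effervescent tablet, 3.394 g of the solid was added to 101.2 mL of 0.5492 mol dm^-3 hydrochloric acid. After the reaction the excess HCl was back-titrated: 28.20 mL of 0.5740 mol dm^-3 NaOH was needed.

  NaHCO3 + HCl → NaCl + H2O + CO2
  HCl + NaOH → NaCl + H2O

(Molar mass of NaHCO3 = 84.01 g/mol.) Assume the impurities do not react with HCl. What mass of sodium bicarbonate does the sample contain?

n(HCl) added = 0.1012 × 0.5492 = 0.05558 mol
n(NaOH) used in back-titration = 0.02820 × 0.5740 = 0.01619 mol
n(HCl) left over = 0.01619 mol (1:1 ratio)
n(HCl) consumed by analyte = 0.05558 − 0.01619 = 0.03939 mol
n(NaHCO3) = 0.03939 mol (1:1 ratio)
mass of NaHCO3 = 0.03939 × 84.01 = 3.309 g

3.309 g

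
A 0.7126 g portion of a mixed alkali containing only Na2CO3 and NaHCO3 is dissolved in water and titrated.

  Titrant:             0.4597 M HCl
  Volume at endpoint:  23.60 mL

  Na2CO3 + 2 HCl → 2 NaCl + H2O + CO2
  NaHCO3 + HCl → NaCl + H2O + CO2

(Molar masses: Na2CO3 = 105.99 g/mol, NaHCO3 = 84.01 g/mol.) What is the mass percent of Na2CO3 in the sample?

n(HCl) = 0.02360 × 0.4597 = 0.01085 mol
Let x = n(Na2CO3), y = n(NaHCO3).
Titrant: 2x + 1y = 0.01085;  mass: 105.99x + 84.01y = 0.7126
Solving, x = 3.205 × 10^-3 mol, y = 4.439 × 10^-3 mol
mass of Na2CO3 = 3.205 × 10^-3 × 105.99 = 0.3397 g
% Na2CO3 = 0.3397 / 0.7126 × 100 = 47.67 %

47.67 %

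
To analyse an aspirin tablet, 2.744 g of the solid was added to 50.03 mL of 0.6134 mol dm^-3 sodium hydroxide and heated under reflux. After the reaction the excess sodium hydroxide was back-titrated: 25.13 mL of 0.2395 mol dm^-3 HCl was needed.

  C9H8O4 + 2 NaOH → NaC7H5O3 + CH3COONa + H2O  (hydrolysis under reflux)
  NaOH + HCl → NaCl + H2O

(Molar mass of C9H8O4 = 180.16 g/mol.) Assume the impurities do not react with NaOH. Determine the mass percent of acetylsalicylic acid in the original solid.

n(NaOH) added = 0.05003 × 0.6134 = 0.03069 mol
n(HCl) used in back-titration = 0.02513 × 0.2395 = 6.019 × 10^-3 mol
n(NaOH) left over = 6.019 × 10^-3 mol (1:1 ratio)
n(NaOH) consumed by analyte = 0.03069 − 6.019 × 10^-3 = 0.02467 mol
From the 1:2 ratio, n(C9H8O4) = 1/2 × 0.02467 = 0.01233 mol
mass of C9H8O4 = 0.01233 × 180.16 = 2.222 g
% C9H8O4 = 2.222 / 2.744 × 100 = 80.99 %

80.99 %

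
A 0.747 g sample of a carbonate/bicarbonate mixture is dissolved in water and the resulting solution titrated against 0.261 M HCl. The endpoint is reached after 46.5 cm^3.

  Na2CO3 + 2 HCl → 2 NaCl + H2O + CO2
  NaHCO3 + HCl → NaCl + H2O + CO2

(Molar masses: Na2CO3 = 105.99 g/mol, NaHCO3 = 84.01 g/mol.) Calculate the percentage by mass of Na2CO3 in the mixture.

62.4 %

n(HCl) = 0.0465 × 0.261 = 0.0121 mol
Let x = n(Na2CO3), y = n(NaHCO3).
Titrant: 2x + 1y = 0.0121;  mass: 105.99x + 84.01y = 0.747
Solving, x = 4.39 × 10^-3 mol, y = 3.35 × 10^-3 mol
mass of Na2CO3 = 4.39 × 10^-3 × 105.99 = 0.466 g
% Na2CO3 = 0.466 / 0.747 × 100 = 62.4 %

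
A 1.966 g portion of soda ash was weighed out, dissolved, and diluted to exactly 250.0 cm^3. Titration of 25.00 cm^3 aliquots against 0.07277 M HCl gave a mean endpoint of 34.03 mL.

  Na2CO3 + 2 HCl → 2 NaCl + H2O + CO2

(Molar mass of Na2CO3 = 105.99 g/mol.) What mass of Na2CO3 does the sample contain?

1.312 g

n(HCl) per titration = 0.03403 × 0.07277 = 2.476 × 10^-3 mol
From the 1:2 ratio, n(Na2CO3) in each aliquot = 1/2 × 2.476 × 10^-3 = 1.238 × 10^-3 mol
n(Na2CO3) in the whole flask = 1.238 × 10^-3 × 250.0/25.00 = 0.01238 mol
mass of Na2CO3 = 0.01238 × 105.99 = 1.312 g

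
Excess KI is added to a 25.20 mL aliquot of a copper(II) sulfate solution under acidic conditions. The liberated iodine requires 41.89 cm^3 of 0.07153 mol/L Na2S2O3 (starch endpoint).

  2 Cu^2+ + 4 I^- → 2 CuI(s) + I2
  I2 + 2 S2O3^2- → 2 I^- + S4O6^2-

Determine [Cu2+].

n(S2O3^2-) = 0.04189 × 0.07153 = 2.996 × 10^-3 mol
n(I2) = n(S2O3^2-)/2 = 1.498 × 10^-3 mol
From the 2:1 ratio, n(Cu2+) in the aliquot = 2/1 × 1.498 × 10^-3 = 2.996 × 10^-3 mol
[Cu2+] = 2.996 × 10^-3 / 0.02520 = 0.1189 mol/L

0.1189 mol/L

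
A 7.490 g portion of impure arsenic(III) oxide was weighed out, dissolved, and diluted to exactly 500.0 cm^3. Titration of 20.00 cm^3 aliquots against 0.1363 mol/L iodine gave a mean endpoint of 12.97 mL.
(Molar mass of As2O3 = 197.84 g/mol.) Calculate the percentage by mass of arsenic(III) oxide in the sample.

As2O3 + 2 I2 + 2 H2O → As2O5 + 4 HI
n(I2) per titration = 0.01297 × 0.1363 = 1.768 × 10^-3 mol
From the 1:2 ratio, n(As2O3) in each aliquot = 1/2 × 1.768 × 10^-3 = 8.839 × 10^-4 mol
n(As2O3) in the whole flask = 8.839 × 10^-4 × 500.0/20.00 = 0.02210 mol
mass of As2O3 = 0.02210 × 197.84 = 4.372 g
% As2O3 = 4.372 / 7.490 × 100 = 58.37 %

58.37 %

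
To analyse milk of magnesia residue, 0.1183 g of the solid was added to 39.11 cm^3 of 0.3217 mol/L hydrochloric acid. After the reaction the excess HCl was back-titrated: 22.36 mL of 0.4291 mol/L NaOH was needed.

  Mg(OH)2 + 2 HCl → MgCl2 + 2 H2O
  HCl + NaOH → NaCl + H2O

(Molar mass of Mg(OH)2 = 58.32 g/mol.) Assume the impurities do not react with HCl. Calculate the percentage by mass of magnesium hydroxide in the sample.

73.63 %

n(HCl) added = 0.03911 × 0.3217 = 0.01258 mol
n(NaOH) used in back-titration = 0.02236 × 0.4291 = 9.595 × 10^-3 mol
n(HCl) left over = 9.595 × 10^-3 mol (1:1 ratio)
n(HCl) consumed by analyte = 0.01258 − 9.595 × 10^-3 = 2.987 × 10^-3 mol
From the 1:2 ratio, n(Mg(OH)2) = 1/2 × 2.987 × 10^-3 = 1.494 × 10^-3 mol
mass of Mg(OH)2 = 1.494 × 10^-3 × 58.32 = 0.08710 g
% Mg(OH)2 = 0.08710 / 0.1183 × 100 = 73.63 %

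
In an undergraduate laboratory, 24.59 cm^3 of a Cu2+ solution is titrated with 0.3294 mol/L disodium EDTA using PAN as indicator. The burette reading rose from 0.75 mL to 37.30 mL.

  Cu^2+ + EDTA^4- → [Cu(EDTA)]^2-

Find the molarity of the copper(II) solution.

n(EDTA) = 0.03655 L × 0.3294 mol/L = 0.01204 mol
n(Cu2+) = 0.01204 mol (1:1 mole ratio)
[Cu2+] = 0.01204 mol / 0.02459 L = 0.4896 mol/L

0.4896 mol/L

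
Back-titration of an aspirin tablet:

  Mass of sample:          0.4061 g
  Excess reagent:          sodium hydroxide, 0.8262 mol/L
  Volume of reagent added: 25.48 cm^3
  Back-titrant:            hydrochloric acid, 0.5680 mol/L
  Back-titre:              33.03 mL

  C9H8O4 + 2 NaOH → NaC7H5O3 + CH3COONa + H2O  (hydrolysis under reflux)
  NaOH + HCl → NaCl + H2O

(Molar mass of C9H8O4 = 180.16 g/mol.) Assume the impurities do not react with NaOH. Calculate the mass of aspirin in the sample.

n(NaOH) added = 0.02548 × 0.8262 = 0.02105 mol
n(HCl) used in back-titration = 0.03303 × 0.5680 = 0.01876 mol
n(NaOH) left over = 0.01876 mol (1:1 ratio)
n(NaOH) consumed by analyte = 0.02105 − 0.01876 = 2.291 × 10^-3 mol
From the 1:2 ratio, n(C9H8O4) = 1/2 × 2.291 × 10^-3 = 1.145 × 10^-3 mol
mass of C9H8O4 = 1.145 × 10^-3 × 180.16 = 0.2063 g

0.2063 g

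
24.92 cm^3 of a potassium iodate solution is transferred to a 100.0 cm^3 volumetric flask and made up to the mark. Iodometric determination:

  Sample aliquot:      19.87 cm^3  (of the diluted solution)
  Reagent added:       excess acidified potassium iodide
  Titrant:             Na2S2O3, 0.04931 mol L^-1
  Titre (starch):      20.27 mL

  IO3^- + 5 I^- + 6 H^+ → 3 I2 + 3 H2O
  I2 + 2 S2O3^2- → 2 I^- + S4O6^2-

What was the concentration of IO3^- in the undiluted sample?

0.03364 mol/L

n(S2O3^2-) = 0.02027 × 0.04931 = 9.995 × 10^-4 mol
n(I2) = n(S2O3^2-)/2 = 4.998 × 10^-4 mol
From the 1:3 ratio, n(IO3^-) in the aliquot = 1/3 × 4.998 × 10^-4 = 1.666 × 10^-4 mol
[IO3^-]_dilute = 1.666 × 10^-4 / 0.01987 = 0.008384 mol/L
[IO3^-]_original = 0.008384 × 100.0/24.92 = 0.03364 mol/L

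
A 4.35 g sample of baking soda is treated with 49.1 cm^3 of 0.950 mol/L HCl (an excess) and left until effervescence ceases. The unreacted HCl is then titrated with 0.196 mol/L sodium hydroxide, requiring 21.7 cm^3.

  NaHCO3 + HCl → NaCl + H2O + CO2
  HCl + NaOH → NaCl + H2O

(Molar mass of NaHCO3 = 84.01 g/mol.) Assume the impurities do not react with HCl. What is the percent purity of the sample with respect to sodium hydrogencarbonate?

n(HCl) added = 0.0491 × 0.950 = 0.0466 mol
n(NaOH) used in back-titration = 0.0217 × 0.196 = 4.25 × 10^-3 mol
n(HCl) left over = 4.25 × 10^-3 mol (1:1 ratio)
n(HCl) consumed by analyte = 0.0466 − 4.25 × 10^-3 = 0.0424 mol
n(NaHCO3) = 0.0424 mol (1:1 ratio)
mass of NaHCO3 = 0.0424 × 84.01 = 3.56 g
% NaHCO3 = 3.56 / 4.35 × 100 = 81.9 %

81.9 %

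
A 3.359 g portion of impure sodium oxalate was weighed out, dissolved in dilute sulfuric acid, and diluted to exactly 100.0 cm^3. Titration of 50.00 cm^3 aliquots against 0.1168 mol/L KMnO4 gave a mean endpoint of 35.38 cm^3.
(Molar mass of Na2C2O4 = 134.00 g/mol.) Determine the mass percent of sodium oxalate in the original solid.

82.43 %

2 MnO4^- + 5 C2O4^2- + 16 H^+ → 2 Mn^2+ + 10 CO2 + 8 H2O
n(KMnO4) per titration = 0.03538 × 0.1168 = 4.132 × 10^-3 mol
From the 5:2 ratio, n(Na2C2O4) in each aliquot = 5/2 × 4.132 × 10^-3 = 0.01033 mol
n(Na2C2O4) in the whole flask = 0.01033 × 100.0/50.00 = 0.02066 mol
mass of Na2C2O4 = 0.02066 × 134.00 = 2.769 g
% Na2C2O4 = 2.769 / 3.359 × 100 = 82.43 %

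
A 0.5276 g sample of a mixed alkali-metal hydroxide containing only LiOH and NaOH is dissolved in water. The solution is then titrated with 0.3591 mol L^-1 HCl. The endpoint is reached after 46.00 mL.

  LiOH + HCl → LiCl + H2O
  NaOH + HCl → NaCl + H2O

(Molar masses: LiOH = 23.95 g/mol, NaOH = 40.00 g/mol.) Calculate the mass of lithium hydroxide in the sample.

0.1987 g

n(HCl) = 0.04600 × 0.3591 = 0.01652 mol
Let x = n(LiOH), y = n(NaOH).
Titrant: 1x + 1y = 0.01652;  mass: 23.95x + 40.00y = 0.5276
Solving, x = 8.296 × 10^-3 mol, y = 8.223 × 10^-3 mol
mass of LiOH = 8.296 × 10^-3 × 23.95 = 0.1987 g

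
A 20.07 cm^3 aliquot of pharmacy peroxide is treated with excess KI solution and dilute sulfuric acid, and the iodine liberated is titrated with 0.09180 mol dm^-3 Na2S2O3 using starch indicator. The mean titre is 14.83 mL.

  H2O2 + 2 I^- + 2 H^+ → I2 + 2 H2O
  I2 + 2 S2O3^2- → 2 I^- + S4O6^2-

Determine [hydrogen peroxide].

0.03392 mol/L

n(S2O3^2-) = 0.01483 × 0.09180 = 1.361 × 10^-3 mol
n(I2) = n(S2O3^2-)/2 = 6.807 × 10^-4 mol
n(H2O2) in the aliquot = 6.807 × 10^-4 mol (1:1 ratio)
[H2O2] = 6.807 × 10^-4 / 0.02007 = 0.03392 mol/L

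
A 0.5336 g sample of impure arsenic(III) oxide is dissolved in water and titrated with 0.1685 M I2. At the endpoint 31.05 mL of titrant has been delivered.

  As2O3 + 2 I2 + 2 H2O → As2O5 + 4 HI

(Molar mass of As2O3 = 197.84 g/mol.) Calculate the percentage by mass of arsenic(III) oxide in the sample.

n(I2) = 0.03105 L × 0.1685 mol/L = 5.232 × 10^-3 mol
From the 1:2 ratio, n(As2O3) = 1/2 × 5.232 × 10^-3 = 2.616 × 10^-3 mol
mass of As2O3 = 2.616 × 10^-3 × 197.84 g/mol = 0.5175 g
% As2O3 = 0.5175 / 0.5336 × 100 = 96.99 %

96.99 %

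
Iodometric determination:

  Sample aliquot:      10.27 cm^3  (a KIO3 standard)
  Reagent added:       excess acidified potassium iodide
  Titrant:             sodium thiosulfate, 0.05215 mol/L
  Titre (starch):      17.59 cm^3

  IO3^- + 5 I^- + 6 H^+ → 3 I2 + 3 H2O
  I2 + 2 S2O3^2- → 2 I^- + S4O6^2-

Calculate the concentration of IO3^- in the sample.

0.01489 mol/L

n(S2O3^2-) = 0.01759 × 0.05215 = 9.173 × 10^-4 mol
n(I2) = n(S2O3^2-)/2 = 4.587 × 10^-4 mol
From the 1:3 ratio, n(IO3^-) in the aliquot = 1/3 × 4.587 × 10^-4 = 1.529 × 10^-4 mol
[IO3^-] = 1.529 × 10^-4 / 0.01027 = 0.01489 mol/L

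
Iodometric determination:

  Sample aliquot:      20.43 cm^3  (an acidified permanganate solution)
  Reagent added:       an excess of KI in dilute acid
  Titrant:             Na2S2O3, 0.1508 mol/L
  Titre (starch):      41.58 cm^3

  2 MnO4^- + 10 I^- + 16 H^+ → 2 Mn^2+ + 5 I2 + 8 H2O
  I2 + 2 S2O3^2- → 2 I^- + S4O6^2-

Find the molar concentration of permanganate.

0.06138 mol/L

n(S2O3^2-) = 0.04158 × 0.1508 = 6.270 × 10^-3 mol
n(I2) = n(S2O3^2-)/2 = 3.135 × 10^-3 mol
From the 2:5 ratio, n(MnO4^-) in the aliquot = 2/5 × 3.135 × 10^-3 = 1.254 × 10^-3 mol
[MnO4^-] = 1.254 × 10^-3 / 0.02043 = 0.06138 mol/L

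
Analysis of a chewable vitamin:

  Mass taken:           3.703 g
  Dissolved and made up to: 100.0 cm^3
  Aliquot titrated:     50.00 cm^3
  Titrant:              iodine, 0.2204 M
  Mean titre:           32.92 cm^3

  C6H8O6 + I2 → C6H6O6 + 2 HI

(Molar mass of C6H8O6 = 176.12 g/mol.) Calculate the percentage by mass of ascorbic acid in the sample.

69.02 %

n(I2) per titration = 0.03292 × 0.2204 = 7.256 × 10^-3 mol
n(C6H8O6) in each aliquot = 7.256 × 10^-3 mol (1:1 ratio)
n(C6H8O6) in the whole flask = 7.256 × 10^-3 × 100.0/50.00 = 0.01451 mol
mass of C6H8O6 = 0.01451 × 176.12 = 2.556 g
% C6H8O6 = 2.556 / 3.703 × 100 = 69.02 %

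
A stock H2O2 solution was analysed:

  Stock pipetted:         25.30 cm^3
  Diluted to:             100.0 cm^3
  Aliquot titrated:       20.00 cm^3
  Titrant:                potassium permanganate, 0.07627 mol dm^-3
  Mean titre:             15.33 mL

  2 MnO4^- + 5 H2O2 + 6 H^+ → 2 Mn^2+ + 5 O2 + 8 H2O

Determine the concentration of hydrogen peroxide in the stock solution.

0.5777 mol/L

n(KMnO4) = 0.01533 × 0.07627 = 1.169 × 10^-3 mol
From the 5:2 ratio, n(H2O2) in the aliquot = 5/2 × 1.169 × 10^-3 = 2.923 × 10^-3 mol
[H2O2]_dilute = 2.923 × 10^-3 / 0.02000 = 0.1462 mol/L
Dilution factor = 100.0 / 25.30 = 3.953
[H2O2]_stock = 0.1462 × 3.953 = 0.5777 mol/L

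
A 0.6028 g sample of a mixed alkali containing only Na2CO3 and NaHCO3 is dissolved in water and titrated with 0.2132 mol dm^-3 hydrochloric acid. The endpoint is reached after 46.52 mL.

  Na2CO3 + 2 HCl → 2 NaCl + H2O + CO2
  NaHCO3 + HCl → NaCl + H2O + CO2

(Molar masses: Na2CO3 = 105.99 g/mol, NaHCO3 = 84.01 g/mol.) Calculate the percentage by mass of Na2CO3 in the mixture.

65.31 %

n(HCl) = 0.04652 × 0.2132 = 9.918 × 10^-3 mol
Let x = n(Na2CO3), y = n(NaHCO3).
Titrant: 2x + 1y = 9.918 × 10^-3;  mass: 105.99x + 84.01y = 0.6028
Solving, x = 3.715 × 10^-3 mol, y = 2.489 × 10^-3 mol
mass of Na2CO3 = 3.715 × 10^-3 × 105.99 = 0.3937 g
% Na2CO3 = 0.3937 / 0.6028 × 100 = 65.31 %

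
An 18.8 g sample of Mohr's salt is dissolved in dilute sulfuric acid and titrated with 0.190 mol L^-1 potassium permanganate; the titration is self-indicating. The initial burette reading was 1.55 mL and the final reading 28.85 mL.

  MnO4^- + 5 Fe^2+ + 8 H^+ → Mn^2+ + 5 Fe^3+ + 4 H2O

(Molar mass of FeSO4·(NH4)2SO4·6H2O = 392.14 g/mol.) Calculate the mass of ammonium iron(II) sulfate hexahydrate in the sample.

10.2 g

n(KMnO4) = 0.0273 L × 0.190 mol/L = 5.19 × 10^-3 mol
From the 5:1 ratio, n(FeSO4·(NH4)2SO4·6H2O) = 5/1 × 5.19 × 10^-3 = 0.0259 mol
mass of FeSO4·(NH4)2SO4·6H2O = 0.0259 × 392.14 g/mol = 10.2 g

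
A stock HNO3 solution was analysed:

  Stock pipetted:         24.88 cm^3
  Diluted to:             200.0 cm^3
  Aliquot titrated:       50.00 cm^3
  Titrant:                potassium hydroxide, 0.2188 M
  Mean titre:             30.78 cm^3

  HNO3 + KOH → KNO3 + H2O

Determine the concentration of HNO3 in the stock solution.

1.083 M

n(KOH) = 0.03078 × 0.2188 = 6.735 × 10^-3 mol
n(HNO3) in the aliquot = 6.735 × 10^-3 mol (1:1 ratio)
[HNO3]_dilute = 6.735 × 10^-3 / 0.05000 = 0.1347 mol/L
Dilution factor = 200.0 / 24.88 = 8.039
[HNO3]_stock = 0.1347 × 8.039 = 1.083 mol/L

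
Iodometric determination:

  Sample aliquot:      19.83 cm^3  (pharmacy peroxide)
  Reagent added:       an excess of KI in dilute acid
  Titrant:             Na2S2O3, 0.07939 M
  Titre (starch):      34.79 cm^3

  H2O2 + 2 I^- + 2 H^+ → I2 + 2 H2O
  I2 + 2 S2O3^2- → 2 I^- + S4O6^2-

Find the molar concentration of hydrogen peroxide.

0.06964 M

n(S2O3^2-) = 0.03479 × 0.07939 = 2.762 × 10^-3 mol
n(I2) = n(S2O3^2-)/2 = 1.381 × 10^-3 mol
n(H2O2) in the aliquot = 1.381 × 10^-3 mol (1:1 ratio)
[H2O2] = 1.381 × 10^-3 / 0.01983 = 0.06964 mol/L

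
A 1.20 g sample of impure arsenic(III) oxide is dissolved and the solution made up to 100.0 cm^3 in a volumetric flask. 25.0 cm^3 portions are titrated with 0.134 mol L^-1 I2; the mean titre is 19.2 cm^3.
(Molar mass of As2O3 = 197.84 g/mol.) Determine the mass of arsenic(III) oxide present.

1.02 g

As2O3 + 2 I2 + 2 H2O → As2O5 + 4 HI
n(I2) per titration = 0.0192 × 0.134 = 2.57 × 10^-3 mol
From the 1:2 ratio, n(As2O3) in each aliquot = 1/2 × 2.57 × 10^-3 = 1.29 × 10^-3 mol
n(As2O3) in the whole flask = 1.29 × 10^-3 × 100.0/25.0 = 5.15 × 10^-3 mol
mass of As2O3 = 5.15 × 10^-3 × 197.84 = 1.02 g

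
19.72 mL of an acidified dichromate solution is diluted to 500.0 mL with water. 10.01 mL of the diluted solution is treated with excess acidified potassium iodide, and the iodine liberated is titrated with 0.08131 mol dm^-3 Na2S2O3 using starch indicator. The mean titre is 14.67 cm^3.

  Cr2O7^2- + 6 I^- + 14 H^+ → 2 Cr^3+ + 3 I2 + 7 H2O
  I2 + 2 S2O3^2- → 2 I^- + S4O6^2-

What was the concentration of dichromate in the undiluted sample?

n(S2O3^2-) = 0.01467 × 0.08131 = 1.193 × 10^-3 mol
n(I2) = n(S2O3^2-)/2 = 5.964 × 10^-4 mol
From the 1:3 ratio, n(Cr2O7^2-) in the aliquot = 1/3 × 5.964 × 10^-4 = 1.988 × 10^-4 mol
[Cr2O7^2-]_dilute = 1.988 × 10^-4 / 0.01001 = 0.01986 mol/L
[Cr2O7^2-]_original = 0.01986 × 500.0/19.72 = 0.5036 mol/L

0.5036 mol/L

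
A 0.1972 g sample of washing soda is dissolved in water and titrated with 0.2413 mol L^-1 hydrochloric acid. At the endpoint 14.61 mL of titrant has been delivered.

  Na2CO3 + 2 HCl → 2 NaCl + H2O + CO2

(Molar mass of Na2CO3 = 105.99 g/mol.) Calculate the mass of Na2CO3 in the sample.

n(HCl) = 0.01461 L × 0.2413 mol/L = 3.525 × 10^-3 mol
From the 1:2 ratio, n(Na2CO3) = 1/2 × 3.525 × 10^-3 = 1.763 × 10^-3 mol
mass of Na2CO3 = 1.763 × 10^-3 × 105.99 g/mol = 0.1868 g

0.1868 g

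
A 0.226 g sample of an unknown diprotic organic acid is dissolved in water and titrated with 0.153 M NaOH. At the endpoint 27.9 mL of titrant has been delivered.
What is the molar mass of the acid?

n(NaOH) = 0.0279 L × 0.153 mol/L = 4.27 × 10^-3 mol
From the 1:2 ratio, n(H2A) = 1/2 × 4.27 × 10^-3 = 2.13 × 10^-3 mol
M = m / n = 0.226 g / 2.13 × 10^-3 mol = 106 g/mol

106 g/mol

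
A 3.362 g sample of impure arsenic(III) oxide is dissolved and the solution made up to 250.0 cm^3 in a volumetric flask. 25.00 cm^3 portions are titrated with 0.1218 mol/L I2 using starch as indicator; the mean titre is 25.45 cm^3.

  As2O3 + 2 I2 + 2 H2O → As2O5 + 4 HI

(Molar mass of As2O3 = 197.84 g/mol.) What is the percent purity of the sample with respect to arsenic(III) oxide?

n(I2) per titration = 0.02545 × 0.1218 = 3.100 × 10^-3 mol
From the 1:2 ratio, n(As2O3) in each aliquot = 1/2 × 3.100 × 10^-3 = 1.550 × 10^-3 mol
n(As2O3) in the whole flask = 1.550 × 10^-3 × 250.0/25.00 = 0.01550 mol
mass of As2O3 = 0.01550 × 197.84 = 3.066 g
% As2O3 = 3.066 / 3.362 × 100 = 91.21 %

91.21 %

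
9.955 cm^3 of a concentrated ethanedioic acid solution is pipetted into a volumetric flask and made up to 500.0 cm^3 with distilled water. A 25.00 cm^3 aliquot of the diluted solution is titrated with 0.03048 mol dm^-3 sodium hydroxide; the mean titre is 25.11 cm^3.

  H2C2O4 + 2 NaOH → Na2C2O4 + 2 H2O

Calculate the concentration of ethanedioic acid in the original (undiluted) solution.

0.7688 mol/L

n(NaOH) = 0.02511 × 0.03048 = 7.654 × 10^-4 mol
From the 1:2 ratio, n(H2C2O4) in the aliquot = 1/2 × 7.654 × 10^-4 = 3.827 × 10^-4 mol
[H2C2O4]_dilute = 3.827 × 10^-4 / 0.02500 = 0.01531 mol/L
Dilution factor = 500.0 / 9.955 = 50.23
[H2C2O4]_stock = 0.01531 × 50.23 = 0.7688 mol/L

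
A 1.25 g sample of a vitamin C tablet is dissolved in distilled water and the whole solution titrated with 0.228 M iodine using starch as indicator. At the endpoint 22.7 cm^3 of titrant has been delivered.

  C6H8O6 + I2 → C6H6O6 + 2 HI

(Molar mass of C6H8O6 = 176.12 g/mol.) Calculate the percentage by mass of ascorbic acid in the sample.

72.9 %

n(I2) = 0.0227 L × 0.228 mol/L = 5.18 × 10^-3 mol
n(C6H8O6) = 5.18 × 10^-3 mol (1:1 ratio)
mass of C6H8O6 = 5.18 × 10^-3 × 176.12 g/mol = 0.912 g
% C6H8O6 = 0.912 / 1.25 × 100 = 72.9 %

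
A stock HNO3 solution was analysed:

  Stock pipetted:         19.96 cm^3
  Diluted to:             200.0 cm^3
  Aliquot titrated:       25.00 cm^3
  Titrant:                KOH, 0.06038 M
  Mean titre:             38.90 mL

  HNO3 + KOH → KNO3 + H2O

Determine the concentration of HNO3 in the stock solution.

n(KOH) = 0.03890 × 0.06038 = 2.349 × 10^-3 mol
n(HNO3) in the aliquot = 2.349 × 10^-3 mol (1:1 ratio)
[HNO3]_dilute = 2.349 × 10^-3 / 0.02500 = 0.09395 mol/L
Dilution factor = 200.0 / 19.96 = 10.02
[HNO3]_stock = 0.09395 × 10.02 = 0.9414 mol/L

0.9414 M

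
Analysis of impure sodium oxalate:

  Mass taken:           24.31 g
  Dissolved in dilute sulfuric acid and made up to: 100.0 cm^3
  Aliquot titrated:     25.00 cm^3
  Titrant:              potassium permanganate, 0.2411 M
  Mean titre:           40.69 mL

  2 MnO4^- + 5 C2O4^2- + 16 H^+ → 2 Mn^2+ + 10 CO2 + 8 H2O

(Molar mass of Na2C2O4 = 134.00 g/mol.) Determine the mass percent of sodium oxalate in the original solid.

54.08 %

n(KMnO4) per titration = 0.04069 × 0.2411 = 9.810 × 10^-3 mol
From the 5:2 ratio, n(Na2C2O4) in each aliquot = 5/2 × 9.810 × 10^-3 = 0.02453 mol
n(Na2C2O4) in the whole flask = 0.02453 × 100.0/25.00 = 0.09810 mol
mass of Na2C2O4 = 0.09810 × 134.00 = 13.15 g
% Na2C2O4 = 13.15 / 24.31 × 100 = 54.08 %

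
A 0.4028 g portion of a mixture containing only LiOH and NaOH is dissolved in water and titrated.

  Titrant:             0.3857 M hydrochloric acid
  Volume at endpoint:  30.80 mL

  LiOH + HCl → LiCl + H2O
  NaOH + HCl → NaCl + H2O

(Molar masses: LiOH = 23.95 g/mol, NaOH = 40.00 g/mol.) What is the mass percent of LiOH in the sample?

n(HCl) = 0.03080 × 0.3857 = 0.01188 mol
Let x = n(LiOH), y = n(NaOH).
Titrant: 1x + 1y = 0.01188;  mass: 23.95x + 40.00y = 0.4028
Solving, x = 4.510 × 10^-3 mol, y = 7.370 × 10^-3 mol
mass of LiOH = 4.510 × 10^-3 × 23.95 = 0.1080 g
% LiOH = 0.1080 / 0.4028 × 100 = 26.81 %

26.81 %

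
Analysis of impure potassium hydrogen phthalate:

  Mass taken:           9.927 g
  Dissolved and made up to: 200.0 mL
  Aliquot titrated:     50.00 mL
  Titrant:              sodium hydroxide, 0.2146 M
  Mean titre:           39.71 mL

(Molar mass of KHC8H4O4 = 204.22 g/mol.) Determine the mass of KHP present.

6.961 g

KHC8H4O4 + NaOH → KNaC8H4O4 + H2O
n(NaOH) per titration = 0.03971 × 0.2146 = 8.522 × 10^-3 mol
n(KHC8H4O4) in each aliquot = 8.522 × 10^-3 mol (1:1 ratio)
n(KHC8H4O4) in the whole flask = 8.522 × 10^-3 × 200.0/50.00 = 0.03409 mol
mass of KHC8H4O4 = 0.03409 × 204.22 = 6.961 g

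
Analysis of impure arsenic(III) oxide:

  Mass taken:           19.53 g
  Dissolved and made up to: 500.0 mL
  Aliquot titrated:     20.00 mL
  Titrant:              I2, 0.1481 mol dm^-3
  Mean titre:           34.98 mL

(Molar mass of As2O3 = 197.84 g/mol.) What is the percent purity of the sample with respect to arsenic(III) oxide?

As2O3 + 2 I2 + 2 H2O → As2O5 + 4 HI
n(I2) per titration = 0.03498 × 0.1481 = 5.181 × 10^-3 mol
From the 1:2 ratio, n(As2O3) in each aliquot = 1/2 × 5.181 × 10^-3 = 2.590 × 10^-3 mol
n(As2O3) in the whole flask = 2.590 × 10^-3 × 500.0/20.00 = 0.06476 mol
mass of As2O3 = 0.06476 × 197.84 = 12.81 g
% As2O3 = 12.81 / 19.53 × 100 = 65.60 %

65.60 %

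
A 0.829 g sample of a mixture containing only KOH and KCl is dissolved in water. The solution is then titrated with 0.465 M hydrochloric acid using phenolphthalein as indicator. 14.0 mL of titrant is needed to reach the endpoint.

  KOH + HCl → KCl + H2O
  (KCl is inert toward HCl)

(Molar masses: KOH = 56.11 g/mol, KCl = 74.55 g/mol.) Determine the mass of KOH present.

0.365 g

n(HCl) = 0.0140 × 0.465 = 6.51 × 10^-3 mol
Let x = n(KOH), y = n(KCl).
Titrant: 1x = 6.51 × 10^-3;  mass: 56.11x + 74.55y = 0.829
Solving, x = 6.51 × 10^-3 mol, y = 6.22 × 10^-3 mol
mass of KOH = 6.51 × 10^-3 × 56.11 = 0.365 g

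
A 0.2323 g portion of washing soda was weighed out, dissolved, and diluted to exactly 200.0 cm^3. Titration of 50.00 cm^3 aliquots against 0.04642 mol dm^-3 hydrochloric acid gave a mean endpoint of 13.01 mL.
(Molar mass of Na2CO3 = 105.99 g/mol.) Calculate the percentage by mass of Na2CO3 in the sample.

55.11 %

Na2CO3 + 2 HCl → 2 NaCl + H2O + CO2
n(HCl) per titration = 0.01301 × 0.04642 = 6.039 × 10^-4 mol
From the 1:2 ratio, n(Na2CO3) in each aliquot = 1/2 × 6.039 × 10^-4 = 3.020 × 10^-4 mol
n(Na2CO3) in the whole flask = 3.020 × 10^-4 × 200.0/50.00 = 1.208 × 10^-3 mol
mass of Na2CO3 = 1.208 × 10^-3 × 105.99 = 0.1280 g
% Na2CO3 = 0.1280 / 0.2323 × 100 = 55.11 %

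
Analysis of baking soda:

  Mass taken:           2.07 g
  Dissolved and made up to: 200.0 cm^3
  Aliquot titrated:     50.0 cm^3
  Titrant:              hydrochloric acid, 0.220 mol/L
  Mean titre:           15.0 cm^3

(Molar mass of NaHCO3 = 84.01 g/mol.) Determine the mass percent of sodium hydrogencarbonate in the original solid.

NaHCO3 + HCl → NaCl + H2O + CO2
n(HCl) per titration = 0.0150 × 0.220 = 3.30 × 10^-3 mol
n(NaHCO3) in each aliquot = 3.30 × 10^-3 mol (1:1 ratio)
n(NaHCO3) in the whole flask = 3.30 × 10^-3 × 200.0/50.0 = 0.0132 mol
mass of NaHCO3 = 0.0132 × 84.01 = 1.11 g
% NaHCO3 = 1.11 / 2.07 × 100 = 53.6 %

53.6 %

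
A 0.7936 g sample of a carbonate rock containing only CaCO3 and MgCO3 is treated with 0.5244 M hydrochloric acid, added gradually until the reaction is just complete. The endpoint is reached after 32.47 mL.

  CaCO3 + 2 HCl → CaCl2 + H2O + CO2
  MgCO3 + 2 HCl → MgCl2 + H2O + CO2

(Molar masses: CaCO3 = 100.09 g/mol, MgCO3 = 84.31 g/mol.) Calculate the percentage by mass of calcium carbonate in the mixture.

n(HCl) = 0.03247 × 0.5244 = 0.01703 mol
Let x = n(CaCO3), y = n(MgCO3).
Titrant: 2x + 2y = 0.01703;  mass: 100.09x + 84.31y = 0.7936
Solving, x = 4.805 × 10^-3 mol, y = 3.709 × 10^-3 mol
mass of CaCO3 = 4.805 × 10^-3 × 100.09 = 0.4809 g
% CaCO3 = 0.4809 / 0.7936 × 100 = 60.60 %

60.60 %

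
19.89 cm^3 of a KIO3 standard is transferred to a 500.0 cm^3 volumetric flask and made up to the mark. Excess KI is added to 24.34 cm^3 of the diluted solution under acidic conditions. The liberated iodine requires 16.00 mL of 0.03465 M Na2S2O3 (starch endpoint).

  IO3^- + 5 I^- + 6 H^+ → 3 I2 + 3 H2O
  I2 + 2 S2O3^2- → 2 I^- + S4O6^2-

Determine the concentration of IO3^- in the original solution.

n(S2O3^2-) = 0.01600 × 0.03465 = 5.544 × 10^-4 mol
n(I2) = n(S2O3^2-)/2 = 2.772 × 10^-4 mol
From the 1:3 ratio, n(IO3^-) in the aliquot = 1/3 × 2.772 × 10^-4 = 9.240 × 10^-5 mol
[IO3^-]_dilute = 9.240 × 10^-5 / 0.02434 = 0.003796 mol/L
[IO3^-]_original = 0.003796 × 500.0/19.89 = 0.09543 mol/L

0.09543 M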